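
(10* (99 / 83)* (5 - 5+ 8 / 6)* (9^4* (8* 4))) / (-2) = -138568320 / 83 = -1669497.83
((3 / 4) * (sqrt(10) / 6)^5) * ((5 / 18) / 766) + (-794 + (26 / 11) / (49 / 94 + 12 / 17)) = -17085826 / 21571 + 125 * sqrt(10) / 35738496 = -792.07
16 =16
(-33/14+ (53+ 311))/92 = 3.93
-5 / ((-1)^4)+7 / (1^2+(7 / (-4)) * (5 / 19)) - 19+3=-329 / 41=-8.02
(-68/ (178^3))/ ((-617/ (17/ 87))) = 289/ 75684061902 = 0.00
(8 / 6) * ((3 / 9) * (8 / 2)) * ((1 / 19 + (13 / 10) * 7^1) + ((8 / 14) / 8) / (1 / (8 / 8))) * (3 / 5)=98144 / 9975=9.84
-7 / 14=-0.50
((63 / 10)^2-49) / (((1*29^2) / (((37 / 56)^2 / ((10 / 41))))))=-1066451 / 53824000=-0.02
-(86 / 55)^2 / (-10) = 3698 / 15125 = 0.24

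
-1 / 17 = -0.06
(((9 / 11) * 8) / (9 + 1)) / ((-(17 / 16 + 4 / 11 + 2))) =-64 / 335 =-0.19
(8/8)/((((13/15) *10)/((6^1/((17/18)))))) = 162/221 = 0.73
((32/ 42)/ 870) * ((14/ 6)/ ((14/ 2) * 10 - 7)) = 8/ 246645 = 0.00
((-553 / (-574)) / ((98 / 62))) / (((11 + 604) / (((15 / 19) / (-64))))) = -2449 / 200321408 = -0.00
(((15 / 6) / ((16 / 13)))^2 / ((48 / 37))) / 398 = 156325 / 19562496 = 0.01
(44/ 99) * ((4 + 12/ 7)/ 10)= 16/ 63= 0.25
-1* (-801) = 801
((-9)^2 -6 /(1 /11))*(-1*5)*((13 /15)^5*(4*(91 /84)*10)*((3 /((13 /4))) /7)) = -2970344 /14175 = -209.55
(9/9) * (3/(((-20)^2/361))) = 1083/400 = 2.71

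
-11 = -11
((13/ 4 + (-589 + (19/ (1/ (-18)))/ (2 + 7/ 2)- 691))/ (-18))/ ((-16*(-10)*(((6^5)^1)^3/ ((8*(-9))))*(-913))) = 58913/ 755530848015482880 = 0.00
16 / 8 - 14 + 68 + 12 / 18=170 / 3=56.67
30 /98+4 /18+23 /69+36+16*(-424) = -2975488 /441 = -6747.14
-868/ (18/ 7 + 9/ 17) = -103292/ 369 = -279.92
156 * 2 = 312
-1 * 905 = -905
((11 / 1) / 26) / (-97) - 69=-174029 / 2522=-69.00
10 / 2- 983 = -978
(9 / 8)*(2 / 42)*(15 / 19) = 45 / 1064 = 0.04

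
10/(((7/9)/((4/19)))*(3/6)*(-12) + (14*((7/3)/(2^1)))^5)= 972/112987945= 0.00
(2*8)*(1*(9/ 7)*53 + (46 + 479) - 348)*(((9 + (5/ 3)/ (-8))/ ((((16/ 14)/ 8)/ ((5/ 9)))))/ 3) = 1206920/ 27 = 44700.74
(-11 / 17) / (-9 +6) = 11 / 51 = 0.22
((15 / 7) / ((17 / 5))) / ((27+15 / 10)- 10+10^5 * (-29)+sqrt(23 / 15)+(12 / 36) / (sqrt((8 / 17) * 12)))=27000 / (119 * (-1043993340+5 * sqrt(102)+24 * sqrt(345)))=-0.00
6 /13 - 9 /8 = -69 /104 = -0.66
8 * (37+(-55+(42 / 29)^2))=-127.22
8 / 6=1.33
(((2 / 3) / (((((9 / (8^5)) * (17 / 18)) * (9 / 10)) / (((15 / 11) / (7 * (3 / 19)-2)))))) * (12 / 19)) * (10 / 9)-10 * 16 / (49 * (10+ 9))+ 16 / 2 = -3046.29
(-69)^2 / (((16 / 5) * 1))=1487.81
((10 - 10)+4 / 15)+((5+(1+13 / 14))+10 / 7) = 1811 / 210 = 8.62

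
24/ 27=8/ 9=0.89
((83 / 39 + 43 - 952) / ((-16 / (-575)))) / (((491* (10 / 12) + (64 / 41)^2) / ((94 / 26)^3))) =-19289537323075 / 5155174817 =-3741.78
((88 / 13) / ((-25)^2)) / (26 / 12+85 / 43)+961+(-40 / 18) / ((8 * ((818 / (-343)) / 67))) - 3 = 123514238549321 / 127887142500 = 965.81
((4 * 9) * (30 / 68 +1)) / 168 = 21 / 68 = 0.31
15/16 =0.94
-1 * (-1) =1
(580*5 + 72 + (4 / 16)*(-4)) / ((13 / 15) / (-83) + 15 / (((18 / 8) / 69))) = 6.46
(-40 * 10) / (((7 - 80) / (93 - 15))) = 31200 / 73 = 427.40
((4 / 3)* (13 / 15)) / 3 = 52 / 135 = 0.39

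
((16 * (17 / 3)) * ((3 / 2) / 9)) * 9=136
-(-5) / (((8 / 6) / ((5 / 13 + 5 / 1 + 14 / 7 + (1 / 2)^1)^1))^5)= 439891513171875 / 12166529024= 36155.88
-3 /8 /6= -1 /16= -0.06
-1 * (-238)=238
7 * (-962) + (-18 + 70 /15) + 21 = -20179 /3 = -6726.33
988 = 988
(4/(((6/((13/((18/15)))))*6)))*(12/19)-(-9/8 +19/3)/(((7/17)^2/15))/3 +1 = -10177633/67032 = -151.83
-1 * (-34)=34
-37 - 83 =-120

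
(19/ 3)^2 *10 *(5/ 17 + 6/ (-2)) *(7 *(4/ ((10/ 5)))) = -2324840/ 153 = -15195.03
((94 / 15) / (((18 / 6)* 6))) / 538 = 47 / 72630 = 0.00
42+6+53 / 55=2693 / 55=48.96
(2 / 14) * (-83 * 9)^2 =558009 / 7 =79715.57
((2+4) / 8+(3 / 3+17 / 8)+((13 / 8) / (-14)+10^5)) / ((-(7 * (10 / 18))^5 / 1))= -661373659629 / 5882450000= -112.43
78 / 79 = 0.99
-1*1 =-1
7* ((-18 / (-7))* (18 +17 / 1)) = 630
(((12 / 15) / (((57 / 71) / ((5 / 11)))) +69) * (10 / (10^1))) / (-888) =-43547 / 556776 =-0.08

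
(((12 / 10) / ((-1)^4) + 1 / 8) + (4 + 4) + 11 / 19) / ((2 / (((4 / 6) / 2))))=2509 / 1520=1.65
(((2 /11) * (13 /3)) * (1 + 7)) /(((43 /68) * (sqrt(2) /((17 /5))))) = 23.96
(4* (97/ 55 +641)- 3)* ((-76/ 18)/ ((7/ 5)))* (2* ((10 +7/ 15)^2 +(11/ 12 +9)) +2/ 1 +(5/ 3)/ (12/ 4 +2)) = -97120993769/ 51975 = -1868609.79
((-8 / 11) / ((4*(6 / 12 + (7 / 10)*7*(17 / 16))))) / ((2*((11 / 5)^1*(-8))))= 100 / 110473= 0.00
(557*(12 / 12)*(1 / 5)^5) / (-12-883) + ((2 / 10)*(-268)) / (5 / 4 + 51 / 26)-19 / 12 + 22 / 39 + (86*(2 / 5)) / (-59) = -26212788629167 / 1432995687500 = -18.29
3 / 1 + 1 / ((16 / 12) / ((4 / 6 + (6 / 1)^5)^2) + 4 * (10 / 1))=16464739234 / 5442889003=3.02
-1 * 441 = -441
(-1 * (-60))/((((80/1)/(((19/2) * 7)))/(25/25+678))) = 270921/8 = 33865.12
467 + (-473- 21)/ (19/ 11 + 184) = 948647/ 2043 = 464.34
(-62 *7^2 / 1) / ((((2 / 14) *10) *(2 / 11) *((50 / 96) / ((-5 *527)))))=1479348024 / 25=59173920.96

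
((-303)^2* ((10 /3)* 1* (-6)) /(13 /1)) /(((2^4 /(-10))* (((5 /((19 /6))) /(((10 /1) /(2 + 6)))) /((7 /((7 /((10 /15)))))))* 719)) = 4845475 /74776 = 64.80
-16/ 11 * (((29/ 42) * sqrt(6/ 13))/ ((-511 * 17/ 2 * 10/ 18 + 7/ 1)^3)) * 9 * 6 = 24354432 * sqrt(78)/ 81314602922181629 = 0.00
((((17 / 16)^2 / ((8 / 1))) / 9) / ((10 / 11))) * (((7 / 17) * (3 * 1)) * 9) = 3927 / 20480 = 0.19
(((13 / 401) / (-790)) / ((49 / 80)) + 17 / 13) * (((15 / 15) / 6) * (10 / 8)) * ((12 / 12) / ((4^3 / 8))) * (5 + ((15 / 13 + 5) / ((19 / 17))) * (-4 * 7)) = -4861192052375 / 956993698752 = -5.08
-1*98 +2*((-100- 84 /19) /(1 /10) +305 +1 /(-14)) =-209683 /133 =-1576.56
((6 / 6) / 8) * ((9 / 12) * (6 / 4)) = 9 / 64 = 0.14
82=82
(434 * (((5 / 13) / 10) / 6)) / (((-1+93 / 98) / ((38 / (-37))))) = 404054 / 7215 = 56.00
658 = 658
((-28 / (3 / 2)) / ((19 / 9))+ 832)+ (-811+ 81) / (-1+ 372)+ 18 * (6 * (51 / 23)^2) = 5042274022 / 3728921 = 1352.21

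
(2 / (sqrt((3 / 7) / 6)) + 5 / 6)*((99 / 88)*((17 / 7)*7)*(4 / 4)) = 255 / 16 + 153*sqrt(14) / 4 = 159.06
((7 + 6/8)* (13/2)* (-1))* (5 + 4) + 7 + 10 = -3491/8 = -436.38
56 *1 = 56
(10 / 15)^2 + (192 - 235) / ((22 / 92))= -17758 / 99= -179.37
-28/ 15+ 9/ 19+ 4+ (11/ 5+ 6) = 10.81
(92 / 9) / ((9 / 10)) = 920 / 81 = 11.36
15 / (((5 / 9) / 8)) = 216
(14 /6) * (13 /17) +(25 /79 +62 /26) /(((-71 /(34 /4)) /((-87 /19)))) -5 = -6452071 /3718767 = -1.74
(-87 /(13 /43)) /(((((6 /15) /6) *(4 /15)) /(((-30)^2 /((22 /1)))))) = -189388125 /286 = -662196.24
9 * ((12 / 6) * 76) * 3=4104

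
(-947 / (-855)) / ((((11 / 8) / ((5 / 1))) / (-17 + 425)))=1030336 / 627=1643.28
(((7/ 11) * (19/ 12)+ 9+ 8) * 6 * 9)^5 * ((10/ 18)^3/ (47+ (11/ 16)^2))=2048847682296302739000/ 652417601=3140393023051.36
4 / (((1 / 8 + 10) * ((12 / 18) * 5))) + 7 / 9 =121 / 135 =0.90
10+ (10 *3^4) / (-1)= -800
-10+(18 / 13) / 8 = -9.83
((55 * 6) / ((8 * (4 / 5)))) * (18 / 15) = 495 / 8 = 61.88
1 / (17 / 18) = 18 / 17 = 1.06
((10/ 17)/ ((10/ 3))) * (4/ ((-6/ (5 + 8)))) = -26/ 17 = -1.53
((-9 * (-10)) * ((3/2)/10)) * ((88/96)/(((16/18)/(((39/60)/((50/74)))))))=428571/32000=13.39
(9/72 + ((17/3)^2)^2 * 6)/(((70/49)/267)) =832554149/720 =1156325.21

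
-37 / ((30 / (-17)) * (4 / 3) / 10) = 629 / 4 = 157.25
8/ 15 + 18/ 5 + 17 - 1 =302/ 15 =20.13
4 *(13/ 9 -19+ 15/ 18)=-66.89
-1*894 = -894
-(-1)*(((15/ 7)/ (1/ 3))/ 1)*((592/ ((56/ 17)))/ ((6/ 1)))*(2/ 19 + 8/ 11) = 160.31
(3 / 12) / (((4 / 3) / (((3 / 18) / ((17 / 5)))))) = 5 / 544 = 0.01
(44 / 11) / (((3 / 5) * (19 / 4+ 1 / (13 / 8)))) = 1040 / 837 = 1.24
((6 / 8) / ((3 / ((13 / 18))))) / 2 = 0.09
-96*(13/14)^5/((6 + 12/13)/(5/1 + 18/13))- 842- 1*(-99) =-804.12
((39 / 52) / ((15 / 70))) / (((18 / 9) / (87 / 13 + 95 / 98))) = 9761 / 728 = 13.41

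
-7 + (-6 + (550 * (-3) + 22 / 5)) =-8293 / 5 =-1658.60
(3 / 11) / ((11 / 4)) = 12 / 121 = 0.10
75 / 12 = 25 / 4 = 6.25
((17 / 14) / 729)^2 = 289 / 104162436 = 0.00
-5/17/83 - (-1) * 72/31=2.32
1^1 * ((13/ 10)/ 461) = 13/ 4610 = 0.00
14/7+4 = 6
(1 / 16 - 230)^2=13535041 / 256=52871.25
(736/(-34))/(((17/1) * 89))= -368/25721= -0.01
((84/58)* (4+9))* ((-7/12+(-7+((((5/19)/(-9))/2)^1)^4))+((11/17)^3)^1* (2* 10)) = -13242243339672529/324861268567032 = -40.76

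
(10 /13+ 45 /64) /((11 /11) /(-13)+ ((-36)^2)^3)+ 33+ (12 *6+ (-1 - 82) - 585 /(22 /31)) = -15983712164719869 /19921911938368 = -802.32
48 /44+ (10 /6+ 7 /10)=3.46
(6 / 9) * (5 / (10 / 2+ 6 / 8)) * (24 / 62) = 160 / 713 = 0.22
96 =96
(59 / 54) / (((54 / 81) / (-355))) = -20945 / 36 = -581.81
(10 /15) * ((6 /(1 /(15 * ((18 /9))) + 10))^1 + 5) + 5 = 8.73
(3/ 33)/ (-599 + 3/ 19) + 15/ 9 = 625733/ 375474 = 1.67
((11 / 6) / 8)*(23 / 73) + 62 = 217501 / 3504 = 62.07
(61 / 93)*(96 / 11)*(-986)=-1924672 / 341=-5644.20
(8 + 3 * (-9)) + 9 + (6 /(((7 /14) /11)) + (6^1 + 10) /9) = 1114 /9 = 123.78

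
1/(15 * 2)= 1/30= 0.03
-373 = -373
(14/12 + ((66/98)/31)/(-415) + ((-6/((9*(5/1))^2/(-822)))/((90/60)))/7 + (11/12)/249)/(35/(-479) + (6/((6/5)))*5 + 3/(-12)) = 228644963791/4023706479975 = 0.06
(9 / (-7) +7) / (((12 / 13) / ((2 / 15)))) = 52 / 63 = 0.83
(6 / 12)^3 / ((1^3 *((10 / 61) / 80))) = 61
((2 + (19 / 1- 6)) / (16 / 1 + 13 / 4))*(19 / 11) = 1140 / 847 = 1.35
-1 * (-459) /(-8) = -459 /8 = -57.38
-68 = -68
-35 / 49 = -5 / 7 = -0.71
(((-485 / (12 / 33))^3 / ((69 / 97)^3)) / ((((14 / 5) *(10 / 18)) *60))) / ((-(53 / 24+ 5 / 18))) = 27717143464012475 / 975696064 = 28407558.96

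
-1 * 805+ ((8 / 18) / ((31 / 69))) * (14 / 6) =-223951 / 279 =-802.69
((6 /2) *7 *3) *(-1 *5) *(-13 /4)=4095 /4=1023.75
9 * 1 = 9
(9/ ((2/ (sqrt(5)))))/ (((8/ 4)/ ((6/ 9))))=3 * sqrt(5)/ 2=3.35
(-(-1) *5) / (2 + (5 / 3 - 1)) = 15 / 8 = 1.88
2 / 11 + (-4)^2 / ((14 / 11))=982 / 77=12.75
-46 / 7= -6.57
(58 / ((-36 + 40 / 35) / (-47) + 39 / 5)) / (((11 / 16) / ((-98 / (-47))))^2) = 4991006720 / 79908037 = 62.46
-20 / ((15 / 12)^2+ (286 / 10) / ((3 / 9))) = -1600 / 6989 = -0.23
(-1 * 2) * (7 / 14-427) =853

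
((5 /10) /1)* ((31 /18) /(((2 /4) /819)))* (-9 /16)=-25389 /32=-793.41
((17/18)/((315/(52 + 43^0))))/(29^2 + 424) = 901/7172550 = 0.00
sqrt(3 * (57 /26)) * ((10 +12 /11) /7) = 183 * sqrt(494) /1001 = 4.06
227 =227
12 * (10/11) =120/11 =10.91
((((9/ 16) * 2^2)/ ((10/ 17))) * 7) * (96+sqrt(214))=1071 * sqrt(214)/ 40+12852/ 5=2962.08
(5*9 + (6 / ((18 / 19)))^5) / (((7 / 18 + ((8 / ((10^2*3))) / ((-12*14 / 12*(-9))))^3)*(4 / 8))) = 4318579101375000 / 82046671877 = 52635.64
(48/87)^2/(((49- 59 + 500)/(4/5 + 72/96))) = 992/1030225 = 0.00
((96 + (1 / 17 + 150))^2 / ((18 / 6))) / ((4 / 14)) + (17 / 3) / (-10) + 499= 102788922 / 1445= 71134.20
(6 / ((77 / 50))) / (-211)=-300 / 16247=-0.02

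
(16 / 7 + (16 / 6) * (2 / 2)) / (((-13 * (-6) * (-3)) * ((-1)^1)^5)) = 4 / 189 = 0.02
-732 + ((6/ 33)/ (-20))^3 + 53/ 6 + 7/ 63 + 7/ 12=-8654494759/ 11979000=-722.47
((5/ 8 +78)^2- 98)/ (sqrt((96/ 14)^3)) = 2725583*sqrt(21)/ 36864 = 338.82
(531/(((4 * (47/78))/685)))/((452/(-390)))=-2766204675/21244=-130211.10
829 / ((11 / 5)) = 4145 / 11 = 376.82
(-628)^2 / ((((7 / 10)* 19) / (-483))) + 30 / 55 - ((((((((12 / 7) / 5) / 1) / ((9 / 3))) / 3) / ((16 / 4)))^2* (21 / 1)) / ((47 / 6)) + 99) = -24620675002243 / 1719025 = -14322464.77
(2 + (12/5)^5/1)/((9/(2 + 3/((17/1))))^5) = 17688395239474/262003549978125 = 0.07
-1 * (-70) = 70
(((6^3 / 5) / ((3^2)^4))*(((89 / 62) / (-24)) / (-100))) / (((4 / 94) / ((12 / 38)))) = 4183 / 143127000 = 0.00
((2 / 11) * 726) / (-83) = -1.59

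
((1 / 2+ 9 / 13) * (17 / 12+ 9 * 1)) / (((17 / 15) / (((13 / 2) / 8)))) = 19375 / 2176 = 8.90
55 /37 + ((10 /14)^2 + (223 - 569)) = -344.00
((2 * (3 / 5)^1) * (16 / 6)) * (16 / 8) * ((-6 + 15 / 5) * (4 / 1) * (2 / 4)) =-192 / 5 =-38.40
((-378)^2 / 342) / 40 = 3969 / 380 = 10.44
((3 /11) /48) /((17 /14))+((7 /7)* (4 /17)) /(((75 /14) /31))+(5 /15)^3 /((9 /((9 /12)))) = 4148261 /3029400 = 1.37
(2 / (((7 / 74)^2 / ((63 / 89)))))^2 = 9715650624 / 388129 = 25032.01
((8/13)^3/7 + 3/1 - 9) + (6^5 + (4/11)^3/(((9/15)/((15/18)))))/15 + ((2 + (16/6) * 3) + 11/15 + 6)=1462298452337/2763375615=529.17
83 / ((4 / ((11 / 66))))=3.46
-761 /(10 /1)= -761 /10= -76.10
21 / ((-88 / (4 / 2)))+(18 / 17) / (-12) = -423 / 748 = -0.57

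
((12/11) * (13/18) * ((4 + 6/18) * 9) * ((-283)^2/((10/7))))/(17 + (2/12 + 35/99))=1705415166/17345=98323.16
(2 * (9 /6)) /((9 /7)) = 7 /3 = 2.33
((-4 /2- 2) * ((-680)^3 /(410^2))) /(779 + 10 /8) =50309120 /5246401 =9.59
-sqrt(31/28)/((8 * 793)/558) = -0.09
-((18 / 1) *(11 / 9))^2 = -484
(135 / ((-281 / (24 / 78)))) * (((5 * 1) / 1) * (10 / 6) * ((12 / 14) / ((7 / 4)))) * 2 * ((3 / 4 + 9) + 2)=-2538000 / 178997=-14.18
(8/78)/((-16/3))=-1/52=-0.02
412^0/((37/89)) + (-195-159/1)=-13009/37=-351.59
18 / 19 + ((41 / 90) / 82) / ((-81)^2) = 21257659 / 22438620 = 0.95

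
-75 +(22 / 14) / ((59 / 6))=-30909 / 413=-74.84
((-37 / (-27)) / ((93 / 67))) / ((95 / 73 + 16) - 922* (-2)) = 180967 / 341182125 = 0.00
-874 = -874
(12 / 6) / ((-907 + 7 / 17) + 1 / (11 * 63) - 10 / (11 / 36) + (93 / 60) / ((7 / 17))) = -0.00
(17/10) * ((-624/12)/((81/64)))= -28288/405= -69.85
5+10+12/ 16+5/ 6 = 199/ 12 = 16.58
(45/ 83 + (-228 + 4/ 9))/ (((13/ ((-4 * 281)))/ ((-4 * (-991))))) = 755565339344/ 9711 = 77805101.36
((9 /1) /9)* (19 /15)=19 /15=1.27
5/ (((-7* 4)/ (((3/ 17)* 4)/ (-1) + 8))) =-155/ 119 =-1.30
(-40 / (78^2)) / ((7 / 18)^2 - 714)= 360 / 39087503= 0.00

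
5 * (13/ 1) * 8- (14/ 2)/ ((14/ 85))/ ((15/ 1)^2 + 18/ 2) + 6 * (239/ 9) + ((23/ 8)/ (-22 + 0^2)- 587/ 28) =94854931/ 144144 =658.06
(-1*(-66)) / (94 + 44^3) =11 / 14213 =0.00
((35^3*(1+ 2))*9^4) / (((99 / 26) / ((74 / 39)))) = 4625869500 / 11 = 420533590.91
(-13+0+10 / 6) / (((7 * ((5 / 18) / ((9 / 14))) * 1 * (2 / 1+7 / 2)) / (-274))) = 503064 / 2695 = 186.67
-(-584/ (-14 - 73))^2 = -341056/ 7569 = -45.06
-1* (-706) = 706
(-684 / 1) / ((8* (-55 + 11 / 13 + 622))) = -2223 / 14764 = -0.15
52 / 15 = 3.47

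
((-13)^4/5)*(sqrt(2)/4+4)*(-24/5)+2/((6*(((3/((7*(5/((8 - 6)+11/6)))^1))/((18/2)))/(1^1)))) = -63057438/575 - 171366*sqrt(2)/25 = -119359.03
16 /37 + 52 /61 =2900 /2257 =1.28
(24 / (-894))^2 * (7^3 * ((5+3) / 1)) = 1.98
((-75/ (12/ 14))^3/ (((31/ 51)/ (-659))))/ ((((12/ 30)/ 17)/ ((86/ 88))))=658350421640625/ 21824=30166349965.20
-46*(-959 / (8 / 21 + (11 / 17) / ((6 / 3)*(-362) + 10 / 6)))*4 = 12409974024 / 26729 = 464288.75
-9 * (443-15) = -3852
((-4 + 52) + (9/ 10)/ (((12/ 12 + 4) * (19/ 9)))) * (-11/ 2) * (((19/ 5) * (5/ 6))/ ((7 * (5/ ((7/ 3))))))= -167497/ 3000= -55.83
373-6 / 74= 13798 / 37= 372.92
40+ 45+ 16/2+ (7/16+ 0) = 93.44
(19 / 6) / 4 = 19 / 24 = 0.79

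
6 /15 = 2 /5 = 0.40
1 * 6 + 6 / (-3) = 4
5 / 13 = 0.38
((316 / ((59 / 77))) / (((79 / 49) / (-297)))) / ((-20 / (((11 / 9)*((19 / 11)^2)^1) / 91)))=152.21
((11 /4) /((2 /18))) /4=99 /16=6.19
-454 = -454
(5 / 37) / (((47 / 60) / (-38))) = -11400 / 1739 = -6.56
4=4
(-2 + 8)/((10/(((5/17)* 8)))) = 24/17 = 1.41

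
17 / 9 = 1.89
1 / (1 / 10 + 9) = 10 / 91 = 0.11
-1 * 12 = -12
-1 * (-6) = 6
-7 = -7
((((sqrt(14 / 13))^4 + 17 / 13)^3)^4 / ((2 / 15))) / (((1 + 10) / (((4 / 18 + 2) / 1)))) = 460767044367432481276383588469350 / 5970808474118075640487548971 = 77169.96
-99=-99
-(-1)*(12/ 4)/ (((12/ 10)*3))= 5/ 6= 0.83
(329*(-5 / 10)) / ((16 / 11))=-3619 / 32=-113.09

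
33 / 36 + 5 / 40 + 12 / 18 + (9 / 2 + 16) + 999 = 24509 / 24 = 1021.21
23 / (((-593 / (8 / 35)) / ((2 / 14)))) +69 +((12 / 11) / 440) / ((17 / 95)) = 41248996079 / 597702490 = 69.01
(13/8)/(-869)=-13/6952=-0.00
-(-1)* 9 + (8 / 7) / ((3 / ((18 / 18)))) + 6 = 15.38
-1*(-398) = 398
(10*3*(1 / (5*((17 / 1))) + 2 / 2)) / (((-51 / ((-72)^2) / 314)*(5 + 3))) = -121097.52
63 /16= 3.94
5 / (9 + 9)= 5 / 18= 0.28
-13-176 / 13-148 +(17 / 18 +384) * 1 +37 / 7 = 353303 / 1638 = 215.69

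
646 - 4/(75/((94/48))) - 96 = 247453/450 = 549.90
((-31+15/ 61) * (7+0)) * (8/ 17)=-105056/ 1037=-101.31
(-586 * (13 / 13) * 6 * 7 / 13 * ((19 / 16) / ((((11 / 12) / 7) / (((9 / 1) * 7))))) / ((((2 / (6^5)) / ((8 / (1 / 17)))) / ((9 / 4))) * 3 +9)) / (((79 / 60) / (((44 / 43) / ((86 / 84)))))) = -123656604223896576 / 1355521497551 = -91224.38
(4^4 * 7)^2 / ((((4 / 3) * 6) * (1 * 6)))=200704 / 3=66901.33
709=709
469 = 469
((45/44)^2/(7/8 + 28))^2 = 455625/347225956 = 0.00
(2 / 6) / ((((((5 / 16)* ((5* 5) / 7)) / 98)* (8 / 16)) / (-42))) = -307328 / 125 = -2458.62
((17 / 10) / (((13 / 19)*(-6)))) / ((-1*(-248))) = -323 / 193440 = -0.00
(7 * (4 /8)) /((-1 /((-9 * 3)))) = 189 /2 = 94.50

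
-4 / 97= -0.04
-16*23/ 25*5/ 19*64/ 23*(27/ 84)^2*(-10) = 10368/ 931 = 11.14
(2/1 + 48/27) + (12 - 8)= 70/9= 7.78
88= 88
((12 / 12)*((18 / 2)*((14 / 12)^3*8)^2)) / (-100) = -117649 / 8100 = -14.52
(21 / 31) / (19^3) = 0.00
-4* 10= -40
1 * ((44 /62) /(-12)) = -11 /186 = -0.06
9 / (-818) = -9 / 818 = -0.01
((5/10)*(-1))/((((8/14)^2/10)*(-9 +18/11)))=2695/1296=2.08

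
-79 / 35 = -2.26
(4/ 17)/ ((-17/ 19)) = -76/ 289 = -0.26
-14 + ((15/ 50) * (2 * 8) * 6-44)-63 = -461/ 5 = -92.20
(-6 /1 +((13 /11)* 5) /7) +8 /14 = -353 /77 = -4.58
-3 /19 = -0.16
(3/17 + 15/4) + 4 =539/68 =7.93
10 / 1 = 10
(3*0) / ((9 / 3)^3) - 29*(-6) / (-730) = -87 / 365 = -0.24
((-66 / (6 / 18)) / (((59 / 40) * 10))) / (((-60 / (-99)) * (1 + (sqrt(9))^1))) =-5.54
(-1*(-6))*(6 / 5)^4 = 7776 / 625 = 12.44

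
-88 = -88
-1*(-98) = 98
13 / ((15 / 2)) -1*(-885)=13301 / 15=886.73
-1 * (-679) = 679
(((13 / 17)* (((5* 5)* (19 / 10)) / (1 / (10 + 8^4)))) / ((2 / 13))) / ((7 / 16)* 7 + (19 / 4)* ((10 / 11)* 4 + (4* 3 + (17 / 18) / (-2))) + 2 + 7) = 13052522340 / 1132217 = 11528.29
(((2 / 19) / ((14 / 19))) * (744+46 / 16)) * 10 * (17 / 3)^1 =507875 / 84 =6046.13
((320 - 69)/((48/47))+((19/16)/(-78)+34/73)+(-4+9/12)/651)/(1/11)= 53543503981/19769568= 2708.38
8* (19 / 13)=152 / 13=11.69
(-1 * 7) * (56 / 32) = -49 / 4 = -12.25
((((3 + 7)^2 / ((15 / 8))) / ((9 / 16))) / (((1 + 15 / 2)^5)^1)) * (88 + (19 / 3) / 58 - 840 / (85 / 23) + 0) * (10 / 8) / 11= -21079500800 / 623690645391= -0.03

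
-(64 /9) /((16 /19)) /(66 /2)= -76 /297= -0.26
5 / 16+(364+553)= 14677 / 16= 917.31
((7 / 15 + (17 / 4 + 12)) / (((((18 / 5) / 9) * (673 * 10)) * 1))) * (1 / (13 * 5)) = 1003 / 10498800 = 0.00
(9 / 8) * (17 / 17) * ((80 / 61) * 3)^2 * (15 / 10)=97200 / 3721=26.12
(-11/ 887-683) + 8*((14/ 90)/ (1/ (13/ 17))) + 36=-438387764/ 678555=-646.06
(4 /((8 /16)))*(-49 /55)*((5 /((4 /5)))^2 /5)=-1225 /22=-55.68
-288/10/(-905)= 144/4525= 0.03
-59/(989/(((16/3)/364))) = -236/269997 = -0.00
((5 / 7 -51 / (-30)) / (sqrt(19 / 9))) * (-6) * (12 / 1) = -18252 * sqrt(19) / 665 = -119.64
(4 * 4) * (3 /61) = 48 /61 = 0.79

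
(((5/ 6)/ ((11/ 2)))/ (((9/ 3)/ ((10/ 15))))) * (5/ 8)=0.02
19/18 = 1.06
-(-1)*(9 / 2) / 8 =9 / 16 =0.56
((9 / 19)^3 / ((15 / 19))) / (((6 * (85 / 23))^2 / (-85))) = -14283 / 613700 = -0.02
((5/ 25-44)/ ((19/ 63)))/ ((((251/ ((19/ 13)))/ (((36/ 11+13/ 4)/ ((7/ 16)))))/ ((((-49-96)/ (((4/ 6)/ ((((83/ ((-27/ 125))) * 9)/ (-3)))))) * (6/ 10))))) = 68079226950/ 35893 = 1896727.13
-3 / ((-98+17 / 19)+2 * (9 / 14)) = 133 / 4248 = 0.03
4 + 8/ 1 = 12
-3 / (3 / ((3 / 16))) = -3 / 16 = -0.19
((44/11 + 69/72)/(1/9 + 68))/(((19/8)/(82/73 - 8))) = -179214/850231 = -0.21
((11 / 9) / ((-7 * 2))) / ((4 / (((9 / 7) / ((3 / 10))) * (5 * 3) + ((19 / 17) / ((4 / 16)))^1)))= -45001 / 29988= -1.50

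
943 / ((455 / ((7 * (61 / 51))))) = 57523 / 3315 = 17.35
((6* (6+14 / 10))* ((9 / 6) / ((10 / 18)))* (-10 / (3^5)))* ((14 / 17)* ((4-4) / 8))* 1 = 0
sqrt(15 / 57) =0.51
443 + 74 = 517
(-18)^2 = 324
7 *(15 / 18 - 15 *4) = -2485 / 6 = -414.17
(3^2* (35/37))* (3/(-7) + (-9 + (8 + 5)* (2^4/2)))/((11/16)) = 476640/407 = 1171.11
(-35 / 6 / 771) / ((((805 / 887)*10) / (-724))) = 160547 / 265995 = 0.60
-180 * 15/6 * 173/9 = -8650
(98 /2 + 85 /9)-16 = 382 /9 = 42.44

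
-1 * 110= -110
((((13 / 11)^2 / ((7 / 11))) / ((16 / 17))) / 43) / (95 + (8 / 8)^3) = 2873 / 5085696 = 0.00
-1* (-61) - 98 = -37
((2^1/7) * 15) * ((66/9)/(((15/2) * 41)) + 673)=2483458/861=2884.39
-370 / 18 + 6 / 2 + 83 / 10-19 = -2543 / 90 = -28.26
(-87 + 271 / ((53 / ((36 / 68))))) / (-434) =37974 / 195517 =0.19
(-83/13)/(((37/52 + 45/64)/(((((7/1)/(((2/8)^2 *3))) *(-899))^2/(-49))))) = 1099049910272/10593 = 103752469.58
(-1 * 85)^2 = 7225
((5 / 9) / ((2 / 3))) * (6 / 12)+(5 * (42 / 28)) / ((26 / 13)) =25 / 6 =4.17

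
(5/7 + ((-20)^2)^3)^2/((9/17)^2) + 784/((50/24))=161120714707559724553/11025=14614123782998614.47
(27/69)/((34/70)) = 315/391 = 0.81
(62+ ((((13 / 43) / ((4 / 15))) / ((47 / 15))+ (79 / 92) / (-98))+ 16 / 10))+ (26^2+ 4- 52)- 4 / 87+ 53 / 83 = 455612851626523 / 657881336280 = 692.55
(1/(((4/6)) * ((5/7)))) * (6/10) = 63/50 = 1.26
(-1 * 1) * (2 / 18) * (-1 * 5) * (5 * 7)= 19.44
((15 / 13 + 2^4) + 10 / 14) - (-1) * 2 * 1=1808 / 91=19.87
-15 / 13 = -1.15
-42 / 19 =-2.21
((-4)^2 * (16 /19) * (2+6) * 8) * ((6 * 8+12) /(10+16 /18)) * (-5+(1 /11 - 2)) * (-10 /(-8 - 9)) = -176947200 /9163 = -19311.06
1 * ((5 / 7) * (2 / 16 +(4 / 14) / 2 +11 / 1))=3155 / 392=8.05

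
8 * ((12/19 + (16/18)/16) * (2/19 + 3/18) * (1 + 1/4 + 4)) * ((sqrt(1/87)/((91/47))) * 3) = 1.30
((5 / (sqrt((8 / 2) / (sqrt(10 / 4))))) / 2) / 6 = 5*2^(3 / 4)*5^(1 / 4) / 48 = 0.26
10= 10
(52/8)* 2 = 13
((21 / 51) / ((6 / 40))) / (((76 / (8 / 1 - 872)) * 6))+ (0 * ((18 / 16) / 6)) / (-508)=-1680 / 323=-5.20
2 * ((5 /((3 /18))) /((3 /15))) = 300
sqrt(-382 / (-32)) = sqrt(191) / 4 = 3.46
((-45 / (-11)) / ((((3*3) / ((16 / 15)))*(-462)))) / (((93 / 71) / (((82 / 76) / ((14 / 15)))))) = -0.00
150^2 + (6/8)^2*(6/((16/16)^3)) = 180027/8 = 22503.38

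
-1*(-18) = 18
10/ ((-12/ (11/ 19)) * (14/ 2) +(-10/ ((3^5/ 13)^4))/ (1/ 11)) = -191773142055/ 2782471231403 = -0.07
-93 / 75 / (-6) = 31 / 150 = 0.21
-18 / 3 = -6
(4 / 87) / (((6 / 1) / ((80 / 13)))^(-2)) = 507 / 11600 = 0.04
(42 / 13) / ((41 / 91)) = 294 / 41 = 7.17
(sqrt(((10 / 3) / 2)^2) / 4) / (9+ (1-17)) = -5 / 84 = -0.06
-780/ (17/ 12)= -9360/ 17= -550.59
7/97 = 0.07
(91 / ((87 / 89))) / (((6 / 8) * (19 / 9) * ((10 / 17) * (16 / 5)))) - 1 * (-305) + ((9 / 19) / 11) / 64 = 130427085 / 387904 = 336.24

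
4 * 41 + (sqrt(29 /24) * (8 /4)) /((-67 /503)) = 147.49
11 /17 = 0.65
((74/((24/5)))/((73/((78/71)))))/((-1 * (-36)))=2405/373176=0.01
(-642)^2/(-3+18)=137388/5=27477.60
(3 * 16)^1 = 48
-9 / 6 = -3 / 2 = -1.50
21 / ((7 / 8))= 24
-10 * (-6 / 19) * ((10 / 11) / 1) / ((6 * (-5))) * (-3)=60 / 209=0.29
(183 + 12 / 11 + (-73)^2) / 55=60644 / 605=100.24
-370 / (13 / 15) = -5550 / 13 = -426.92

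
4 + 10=14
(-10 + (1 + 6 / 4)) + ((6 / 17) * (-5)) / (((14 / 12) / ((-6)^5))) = 2797575 / 238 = 11754.52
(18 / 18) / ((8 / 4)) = 1 / 2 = 0.50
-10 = -10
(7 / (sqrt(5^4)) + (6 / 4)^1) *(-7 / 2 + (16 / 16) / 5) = -2937 / 500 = -5.87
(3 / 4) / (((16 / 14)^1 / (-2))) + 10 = 139 / 16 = 8.69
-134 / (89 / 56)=-7504 / 89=-84.31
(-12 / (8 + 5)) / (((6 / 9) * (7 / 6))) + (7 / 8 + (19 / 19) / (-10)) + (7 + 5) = 42181 / 3640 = 11.59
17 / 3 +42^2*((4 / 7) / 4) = 773 / 3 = 257.67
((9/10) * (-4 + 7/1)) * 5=27/2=13.50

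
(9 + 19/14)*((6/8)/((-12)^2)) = 145/2688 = 0.05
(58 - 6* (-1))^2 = 4096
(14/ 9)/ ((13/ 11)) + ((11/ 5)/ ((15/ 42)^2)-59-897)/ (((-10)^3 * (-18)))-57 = -101892217/ 1828125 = -55.74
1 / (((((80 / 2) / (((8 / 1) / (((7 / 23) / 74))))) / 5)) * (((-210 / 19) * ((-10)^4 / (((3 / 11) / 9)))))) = -16169 / 242550000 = -0.00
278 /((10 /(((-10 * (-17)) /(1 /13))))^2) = 13577798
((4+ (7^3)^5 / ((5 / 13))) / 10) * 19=1172647692956301 / 50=23452953859126.02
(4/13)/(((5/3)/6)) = 72/65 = 1.11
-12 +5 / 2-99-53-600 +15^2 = -1073 / 2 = -536.50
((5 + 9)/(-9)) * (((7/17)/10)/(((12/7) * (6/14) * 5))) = -2401/137700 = -0.02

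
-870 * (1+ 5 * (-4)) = 16530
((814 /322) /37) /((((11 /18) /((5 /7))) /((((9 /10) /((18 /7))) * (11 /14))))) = 99 /4508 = 0.02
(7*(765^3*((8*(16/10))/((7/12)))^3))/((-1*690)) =-270400009273344/5635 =-47985804662.53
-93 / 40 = -2.32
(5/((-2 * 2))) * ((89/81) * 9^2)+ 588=476.75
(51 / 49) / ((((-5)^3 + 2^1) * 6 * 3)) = -17 / 36162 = -0.00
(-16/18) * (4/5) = -32/45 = -0.71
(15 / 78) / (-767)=-5 / 19942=-0.00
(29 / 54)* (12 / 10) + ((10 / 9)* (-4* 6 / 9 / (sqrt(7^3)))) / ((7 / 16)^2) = 29 / 45-20480* sqrt(7) / 64827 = -0.19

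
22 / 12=11 / 6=1.83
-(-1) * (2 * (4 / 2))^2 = 16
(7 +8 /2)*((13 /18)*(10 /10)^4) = 143 /18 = 7.94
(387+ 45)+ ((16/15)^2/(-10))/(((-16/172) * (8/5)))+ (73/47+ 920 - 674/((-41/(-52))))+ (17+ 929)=626727619/433575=1445.49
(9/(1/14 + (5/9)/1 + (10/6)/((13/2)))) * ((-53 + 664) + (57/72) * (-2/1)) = 6208.72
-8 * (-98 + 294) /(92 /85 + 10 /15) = -199920 /223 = -896.50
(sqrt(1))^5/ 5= 1/ 5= 0.20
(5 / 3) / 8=5 / 24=0.21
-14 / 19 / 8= -7 / 76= -0.09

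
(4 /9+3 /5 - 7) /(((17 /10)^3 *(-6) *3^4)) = 26800 /10744731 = 0.00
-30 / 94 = -15 / 47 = -0.32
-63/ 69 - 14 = -343/ 23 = -14.91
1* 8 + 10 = 18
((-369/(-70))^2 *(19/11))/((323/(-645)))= -17564769/183260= -95.85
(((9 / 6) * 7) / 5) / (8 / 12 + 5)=0.37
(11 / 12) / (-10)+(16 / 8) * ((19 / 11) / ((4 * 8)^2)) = -7459 / 84480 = -0.09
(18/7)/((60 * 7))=3/490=0.01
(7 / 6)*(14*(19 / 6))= 51.72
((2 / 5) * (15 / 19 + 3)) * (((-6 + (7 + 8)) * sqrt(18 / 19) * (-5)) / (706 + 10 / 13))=-12636 * sqrt(38) / 829217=-0.09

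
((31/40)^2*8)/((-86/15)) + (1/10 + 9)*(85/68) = 36247/3440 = 10.54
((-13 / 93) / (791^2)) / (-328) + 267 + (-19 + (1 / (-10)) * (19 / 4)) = 11810515043209 / 47714433060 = 247.53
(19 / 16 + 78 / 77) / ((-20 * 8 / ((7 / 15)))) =-2711 / 422400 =-0.01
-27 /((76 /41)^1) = -14.57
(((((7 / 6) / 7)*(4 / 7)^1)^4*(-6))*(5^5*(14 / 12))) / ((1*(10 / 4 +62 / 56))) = -200000 / 400869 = -0.50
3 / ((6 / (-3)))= -3 / 2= -1.50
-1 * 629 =-629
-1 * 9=-9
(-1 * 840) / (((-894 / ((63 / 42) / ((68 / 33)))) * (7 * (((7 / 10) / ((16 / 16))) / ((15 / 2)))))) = 37125 / 35462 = 1.05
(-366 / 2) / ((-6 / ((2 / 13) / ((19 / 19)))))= 61 / 13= 4.69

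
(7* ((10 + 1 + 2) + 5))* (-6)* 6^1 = -4536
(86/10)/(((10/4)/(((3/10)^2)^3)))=31347/12500000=0.00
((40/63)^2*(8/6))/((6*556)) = 800/4965219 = 0.00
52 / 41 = 1.27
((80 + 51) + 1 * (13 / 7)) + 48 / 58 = 27138 / 203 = 133.68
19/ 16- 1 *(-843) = 13507/ 16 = 844.19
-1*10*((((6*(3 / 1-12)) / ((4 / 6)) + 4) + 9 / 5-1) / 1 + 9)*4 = 2688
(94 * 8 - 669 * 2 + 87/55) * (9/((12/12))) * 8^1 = -2314296/55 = -42078.11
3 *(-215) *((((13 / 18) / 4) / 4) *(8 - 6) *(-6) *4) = 2795 / 2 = 1397.50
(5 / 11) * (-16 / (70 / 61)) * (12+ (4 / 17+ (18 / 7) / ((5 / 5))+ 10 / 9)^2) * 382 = -5848039185728 / 88322157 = -66212.59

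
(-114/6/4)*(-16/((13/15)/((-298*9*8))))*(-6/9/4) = 4076640/13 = 313587.69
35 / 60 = 7 / 12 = 0.58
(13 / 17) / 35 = 13 / 595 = 0.02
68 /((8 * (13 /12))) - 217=-2719 /13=-209.15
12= 12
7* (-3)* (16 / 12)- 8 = -36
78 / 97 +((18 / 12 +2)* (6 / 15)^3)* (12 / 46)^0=12466 / 12125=1.03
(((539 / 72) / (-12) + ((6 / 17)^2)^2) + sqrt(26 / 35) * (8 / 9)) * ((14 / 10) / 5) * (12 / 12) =0.04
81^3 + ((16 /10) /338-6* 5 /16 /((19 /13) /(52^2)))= 8476591381 /16055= 527972.06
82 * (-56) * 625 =-2870000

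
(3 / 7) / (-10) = -3 / 70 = -0.04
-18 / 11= -1.64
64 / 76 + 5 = 111 / 19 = 5.84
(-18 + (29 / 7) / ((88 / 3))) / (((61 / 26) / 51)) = -7293663 / 18788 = -388.21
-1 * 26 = -26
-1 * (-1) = 1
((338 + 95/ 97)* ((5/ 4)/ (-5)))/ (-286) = 32881/ 110968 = 0.30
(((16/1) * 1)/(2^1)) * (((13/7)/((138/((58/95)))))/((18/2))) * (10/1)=6032/82593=0.07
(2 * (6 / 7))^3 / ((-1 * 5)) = -1728 / 1715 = -1.01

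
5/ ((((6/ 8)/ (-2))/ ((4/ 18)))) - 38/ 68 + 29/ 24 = -8495/ 3672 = -2.31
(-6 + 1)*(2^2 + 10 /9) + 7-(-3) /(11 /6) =-1675 /99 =-16.92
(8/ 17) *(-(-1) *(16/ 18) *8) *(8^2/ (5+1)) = 16384/ 459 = 35.69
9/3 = 3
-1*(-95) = 95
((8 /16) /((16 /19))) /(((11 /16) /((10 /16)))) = 95 /176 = 0.54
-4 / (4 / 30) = -30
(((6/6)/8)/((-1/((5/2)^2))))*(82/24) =-1025/384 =-2.67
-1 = -1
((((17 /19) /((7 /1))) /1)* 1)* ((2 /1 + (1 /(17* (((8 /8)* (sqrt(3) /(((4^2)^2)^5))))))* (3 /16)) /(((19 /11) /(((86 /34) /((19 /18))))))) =17028 /48013 + 585077624930304* sqrt(3) /816221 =1241556114.14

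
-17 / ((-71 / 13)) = 221 / 71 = 3.11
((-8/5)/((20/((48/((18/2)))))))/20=-0.02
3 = 3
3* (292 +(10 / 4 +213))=3045 / 2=1522.50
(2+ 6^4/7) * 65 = 85150/7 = 12164.29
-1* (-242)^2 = -58564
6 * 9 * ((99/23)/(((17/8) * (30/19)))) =135432/1955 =69.27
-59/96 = -0.61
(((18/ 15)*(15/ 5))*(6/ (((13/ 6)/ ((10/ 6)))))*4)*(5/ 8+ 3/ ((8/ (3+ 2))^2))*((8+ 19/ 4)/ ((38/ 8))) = 158355/ 494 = 320.56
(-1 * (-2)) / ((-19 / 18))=-36 / 19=-1.89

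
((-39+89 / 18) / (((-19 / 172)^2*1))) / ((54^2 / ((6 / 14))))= -2266874 / 5526549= -0.41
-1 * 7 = -7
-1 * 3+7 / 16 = -41 / 16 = -2.56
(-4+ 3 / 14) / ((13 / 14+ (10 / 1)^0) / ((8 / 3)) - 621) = 424 / 69471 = 0.01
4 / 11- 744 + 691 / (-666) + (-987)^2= 7131306613 / 7326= 973424.33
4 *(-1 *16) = -64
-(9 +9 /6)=-21 /2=-10.50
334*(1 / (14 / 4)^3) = 2672 / 343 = 7.79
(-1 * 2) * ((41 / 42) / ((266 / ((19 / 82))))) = -1 / 588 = -0.00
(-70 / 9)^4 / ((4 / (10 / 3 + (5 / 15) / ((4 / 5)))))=7503125 / 2187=3430.78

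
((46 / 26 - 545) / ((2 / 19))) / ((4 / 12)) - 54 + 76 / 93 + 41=-18732560 / 1209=-15494.26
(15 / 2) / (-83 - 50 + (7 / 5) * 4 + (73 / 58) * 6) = -2175 / 34756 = -0.06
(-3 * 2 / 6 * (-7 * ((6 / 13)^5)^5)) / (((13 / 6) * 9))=132674677473005273088 / 91733330193268616658399616009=0.00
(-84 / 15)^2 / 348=196 / 2175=0.09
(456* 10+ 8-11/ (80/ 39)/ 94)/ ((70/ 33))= 1133580723/ 526400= 2153.46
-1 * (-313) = 313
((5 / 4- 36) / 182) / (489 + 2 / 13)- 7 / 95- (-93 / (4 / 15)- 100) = 15178652717 / 33829880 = 448.68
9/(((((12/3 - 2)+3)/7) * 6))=21/10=2.10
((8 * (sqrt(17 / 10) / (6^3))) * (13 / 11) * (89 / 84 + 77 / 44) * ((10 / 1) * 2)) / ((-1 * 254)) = -767 * sqrt(170) / 792099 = -0.01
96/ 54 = 16/ 9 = 1.78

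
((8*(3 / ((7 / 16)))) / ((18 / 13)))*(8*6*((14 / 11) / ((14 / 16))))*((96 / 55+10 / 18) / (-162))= -121298944 / 3087315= -39.29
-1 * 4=-4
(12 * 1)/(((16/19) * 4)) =57/16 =3.56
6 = 6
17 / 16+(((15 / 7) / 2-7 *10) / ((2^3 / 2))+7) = -1027 / 112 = -9.17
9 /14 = 0.64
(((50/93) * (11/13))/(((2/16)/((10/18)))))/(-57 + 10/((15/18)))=-4400/97929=-0.04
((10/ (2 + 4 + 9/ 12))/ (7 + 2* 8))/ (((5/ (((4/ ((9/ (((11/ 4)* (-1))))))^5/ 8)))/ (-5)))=805255/ 36669429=0.02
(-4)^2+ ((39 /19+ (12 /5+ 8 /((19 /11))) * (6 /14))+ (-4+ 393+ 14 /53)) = 14462092 /35245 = 410.33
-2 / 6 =-1 / 3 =-0.33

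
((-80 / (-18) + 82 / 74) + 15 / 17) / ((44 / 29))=264103 / 62271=4.24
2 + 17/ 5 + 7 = 62/ 5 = 12.40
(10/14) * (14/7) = 10/7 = 1.43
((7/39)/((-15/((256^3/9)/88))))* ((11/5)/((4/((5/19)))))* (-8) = 29360128/100035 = 293.50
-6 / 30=-1 / 5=-0.20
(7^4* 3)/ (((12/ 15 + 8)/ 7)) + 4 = 252281/ 44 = 5733.66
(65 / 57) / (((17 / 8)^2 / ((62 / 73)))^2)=1023426560 / 25369754313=0.04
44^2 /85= 1936 /85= 22.78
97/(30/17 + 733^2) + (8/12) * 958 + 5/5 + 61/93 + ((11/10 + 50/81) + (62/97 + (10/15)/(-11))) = 157261614712677851/244719980414910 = 642.62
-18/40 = -9/20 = -0.45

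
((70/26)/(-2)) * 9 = -315/26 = -12.12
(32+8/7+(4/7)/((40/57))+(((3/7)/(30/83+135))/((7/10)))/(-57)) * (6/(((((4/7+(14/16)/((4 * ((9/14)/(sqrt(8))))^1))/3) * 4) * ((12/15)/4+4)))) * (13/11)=-23936532059232/584316364093+83112958539 * sqrt(2)/1703546251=28.03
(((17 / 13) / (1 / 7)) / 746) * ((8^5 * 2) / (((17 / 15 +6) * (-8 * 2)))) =-7.05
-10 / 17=-0.59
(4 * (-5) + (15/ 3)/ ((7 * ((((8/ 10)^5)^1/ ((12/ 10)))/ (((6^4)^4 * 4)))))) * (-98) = -2892739651198040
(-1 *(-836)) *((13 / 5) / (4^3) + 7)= 470877 / 80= 5885.96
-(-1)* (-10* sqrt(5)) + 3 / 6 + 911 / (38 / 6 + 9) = 37.55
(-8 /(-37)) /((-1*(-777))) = 8 /28749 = 0.00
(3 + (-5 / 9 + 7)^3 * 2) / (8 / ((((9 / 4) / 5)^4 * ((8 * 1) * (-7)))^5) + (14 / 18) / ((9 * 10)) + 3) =1099902105723596495380862130 / 5891674984859150720338739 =186.69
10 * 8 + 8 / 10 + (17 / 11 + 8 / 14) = 31923 / 385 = 82.92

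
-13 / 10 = -1.30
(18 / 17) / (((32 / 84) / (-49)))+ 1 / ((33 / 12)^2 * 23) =-25772275 / 189244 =-136.19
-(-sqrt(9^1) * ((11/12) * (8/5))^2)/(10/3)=242/125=1.94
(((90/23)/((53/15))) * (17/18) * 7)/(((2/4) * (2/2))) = 17850/1219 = 14.64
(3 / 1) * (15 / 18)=5 / 2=2.50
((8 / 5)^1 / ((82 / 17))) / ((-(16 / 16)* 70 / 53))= -1802 / 7175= -0.25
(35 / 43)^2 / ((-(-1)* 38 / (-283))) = -346675 / 70262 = -4.93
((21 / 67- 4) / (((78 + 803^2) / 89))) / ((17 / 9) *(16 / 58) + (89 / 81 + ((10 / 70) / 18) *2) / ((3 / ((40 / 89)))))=-96511547223 / 130519964544904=-0.00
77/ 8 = 9.62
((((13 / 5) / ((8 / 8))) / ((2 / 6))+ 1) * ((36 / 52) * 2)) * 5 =792 / 13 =60.92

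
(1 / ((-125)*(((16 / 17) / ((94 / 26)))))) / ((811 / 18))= -7191 / 10543000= -0.00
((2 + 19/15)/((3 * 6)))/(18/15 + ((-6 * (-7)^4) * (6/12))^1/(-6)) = 49/324459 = 0.00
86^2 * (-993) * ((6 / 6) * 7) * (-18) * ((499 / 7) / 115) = 65965855896 / 115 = 573616138.23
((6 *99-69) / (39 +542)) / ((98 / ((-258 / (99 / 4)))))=-4300 / 44737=-0.10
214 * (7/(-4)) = -749/2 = -374.50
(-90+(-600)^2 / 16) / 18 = 1245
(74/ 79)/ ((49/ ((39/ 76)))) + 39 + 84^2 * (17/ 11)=17707820211/ 1618078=10943.74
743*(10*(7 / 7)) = 7430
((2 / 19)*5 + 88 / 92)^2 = 419904 / 190969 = 2.20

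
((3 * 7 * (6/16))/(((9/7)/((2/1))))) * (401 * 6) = 58947/2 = 29473.50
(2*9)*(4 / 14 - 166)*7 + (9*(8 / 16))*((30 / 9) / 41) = -856065 / 41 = -20879.63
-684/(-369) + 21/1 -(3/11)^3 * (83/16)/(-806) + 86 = 108.85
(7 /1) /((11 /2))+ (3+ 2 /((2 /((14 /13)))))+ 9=2052 /143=14.35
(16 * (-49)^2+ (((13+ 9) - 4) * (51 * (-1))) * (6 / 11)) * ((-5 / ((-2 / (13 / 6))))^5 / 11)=120980022596875 / 7527168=16072448.84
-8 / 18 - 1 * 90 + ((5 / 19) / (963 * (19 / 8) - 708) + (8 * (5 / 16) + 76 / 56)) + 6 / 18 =-434768066 / 5040567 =-86.25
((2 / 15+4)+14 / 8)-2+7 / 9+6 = 1919 / 180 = 10.66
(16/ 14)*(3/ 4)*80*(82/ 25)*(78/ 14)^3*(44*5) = 20546203392/ 2401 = 8557352.52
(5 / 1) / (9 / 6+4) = 10 / 11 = 0.91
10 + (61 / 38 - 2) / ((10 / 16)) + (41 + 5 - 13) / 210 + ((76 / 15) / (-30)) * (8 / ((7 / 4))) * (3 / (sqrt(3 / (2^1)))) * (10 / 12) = 12669 / 1330 - 608 * sqrt(6) / 945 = 7.95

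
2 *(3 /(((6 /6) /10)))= 60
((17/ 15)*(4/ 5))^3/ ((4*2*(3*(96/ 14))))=34391/ 7593750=0.00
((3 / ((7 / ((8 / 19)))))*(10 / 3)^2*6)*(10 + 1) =17600 / 133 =132.33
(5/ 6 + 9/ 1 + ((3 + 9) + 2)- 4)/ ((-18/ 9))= -119/ 12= -9.92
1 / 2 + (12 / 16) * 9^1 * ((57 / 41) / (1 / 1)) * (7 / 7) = 1621 / 164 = 9.88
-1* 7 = -7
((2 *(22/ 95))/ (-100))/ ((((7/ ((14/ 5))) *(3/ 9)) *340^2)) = -33/ 686375000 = -0.00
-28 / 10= -14 / 5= -2.80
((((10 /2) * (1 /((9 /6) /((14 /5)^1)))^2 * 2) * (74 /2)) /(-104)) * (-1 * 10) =14504 /117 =123.97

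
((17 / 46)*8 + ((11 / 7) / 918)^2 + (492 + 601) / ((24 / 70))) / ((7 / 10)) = 7576329118865 / 1662062409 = 4558.39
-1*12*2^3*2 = -192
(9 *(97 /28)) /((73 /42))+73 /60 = 83899 /4380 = 19.16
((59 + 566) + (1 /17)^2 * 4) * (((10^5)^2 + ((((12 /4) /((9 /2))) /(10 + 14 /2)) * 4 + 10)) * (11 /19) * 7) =7093300837204568294 /280041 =25329508312013.48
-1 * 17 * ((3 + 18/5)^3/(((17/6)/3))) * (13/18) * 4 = -14949.79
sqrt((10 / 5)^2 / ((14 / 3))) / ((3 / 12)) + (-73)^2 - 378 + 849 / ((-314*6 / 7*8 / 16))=4*sqrt(42) / 7 + 1552633 / 314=4948.39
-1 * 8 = -8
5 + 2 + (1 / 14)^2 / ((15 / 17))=20597 / 2940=7.01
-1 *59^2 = -3481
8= 8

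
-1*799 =-799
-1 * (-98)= 98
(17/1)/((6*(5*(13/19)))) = 323/390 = 0.83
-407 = -407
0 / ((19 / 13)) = 0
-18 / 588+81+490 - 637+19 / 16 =-50837 / 784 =-64.84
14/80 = 7/40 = 0.18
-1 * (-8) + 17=25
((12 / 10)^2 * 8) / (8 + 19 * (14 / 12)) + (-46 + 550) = 2282328 / 4525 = 504.38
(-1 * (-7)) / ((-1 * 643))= -7 / 643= -0.01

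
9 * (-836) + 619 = -6905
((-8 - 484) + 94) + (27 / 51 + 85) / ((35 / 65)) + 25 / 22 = -623145 / 2618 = -238.02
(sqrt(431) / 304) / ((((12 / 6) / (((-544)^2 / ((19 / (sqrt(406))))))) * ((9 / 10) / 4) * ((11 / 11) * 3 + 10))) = 369920 * sqrt(174986) / 42237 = 3663.67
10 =10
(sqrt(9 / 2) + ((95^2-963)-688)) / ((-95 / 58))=-427692 / 95-87 * sqrt(2) / 95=-4503.32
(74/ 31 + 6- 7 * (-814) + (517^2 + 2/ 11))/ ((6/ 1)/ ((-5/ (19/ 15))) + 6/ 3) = 2327287225/ 4092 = 568740.77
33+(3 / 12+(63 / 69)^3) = 1655255 / 48668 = 34.01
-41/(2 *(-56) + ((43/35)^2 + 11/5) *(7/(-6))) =21525/61072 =0.35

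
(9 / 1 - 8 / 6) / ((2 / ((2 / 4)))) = 23 / 12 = 1.92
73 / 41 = 1.78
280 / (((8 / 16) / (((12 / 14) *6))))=2880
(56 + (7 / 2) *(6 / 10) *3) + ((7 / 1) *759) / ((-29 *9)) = 36491 / 870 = 41.94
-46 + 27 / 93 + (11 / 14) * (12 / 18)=-29416 / 651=-45.19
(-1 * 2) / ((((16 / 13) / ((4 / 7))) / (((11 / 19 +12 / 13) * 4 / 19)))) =-106 / 361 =-0.29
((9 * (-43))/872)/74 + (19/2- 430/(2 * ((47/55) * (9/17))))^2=2504432341688785/11545930512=216910.39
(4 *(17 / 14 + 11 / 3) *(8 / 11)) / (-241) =-3280 / 55671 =-0.06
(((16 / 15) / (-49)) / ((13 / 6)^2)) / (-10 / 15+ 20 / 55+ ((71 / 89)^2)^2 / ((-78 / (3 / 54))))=14311254203136 / 936113594141635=0.02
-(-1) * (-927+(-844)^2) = 711409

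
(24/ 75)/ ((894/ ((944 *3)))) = 3776/ 3725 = 1.01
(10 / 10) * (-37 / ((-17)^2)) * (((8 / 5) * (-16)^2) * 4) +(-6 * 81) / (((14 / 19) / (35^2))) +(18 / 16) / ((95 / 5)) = -177509687803 / 219640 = -808184.70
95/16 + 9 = 239/16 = 14.94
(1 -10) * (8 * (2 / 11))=-144 / 11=-13.09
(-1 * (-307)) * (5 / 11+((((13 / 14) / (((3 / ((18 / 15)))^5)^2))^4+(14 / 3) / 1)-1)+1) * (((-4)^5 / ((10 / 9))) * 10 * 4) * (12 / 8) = -20882855113595724472338379794383651346432 / 240206645685248076915740966796875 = -86937041.45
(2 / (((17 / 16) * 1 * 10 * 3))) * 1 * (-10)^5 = -320000 / 51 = -6274.51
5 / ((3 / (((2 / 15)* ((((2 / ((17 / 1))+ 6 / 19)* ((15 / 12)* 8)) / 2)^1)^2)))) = 980000 / 938961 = 1.04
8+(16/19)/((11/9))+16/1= 5160/209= 24.69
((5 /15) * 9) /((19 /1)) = 3 /19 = 0.16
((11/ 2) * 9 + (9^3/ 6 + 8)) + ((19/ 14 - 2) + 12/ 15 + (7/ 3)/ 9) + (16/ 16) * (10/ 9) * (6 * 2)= 364297/ 1890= 192.75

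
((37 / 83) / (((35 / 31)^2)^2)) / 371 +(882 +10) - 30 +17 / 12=478769223463949 / 554504947500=863.42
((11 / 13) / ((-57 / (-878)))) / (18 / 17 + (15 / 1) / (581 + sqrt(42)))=1268710 * sqrt(42) / 2576765997 + 30963972074 / 2576765997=12.02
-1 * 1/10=-1/10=-0.10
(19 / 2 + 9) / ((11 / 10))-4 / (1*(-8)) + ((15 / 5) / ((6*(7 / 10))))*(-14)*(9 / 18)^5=2993 / 176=17.01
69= 69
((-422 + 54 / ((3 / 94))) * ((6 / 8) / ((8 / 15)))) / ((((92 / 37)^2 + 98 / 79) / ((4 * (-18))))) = -1030138275 / 59468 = -17322.56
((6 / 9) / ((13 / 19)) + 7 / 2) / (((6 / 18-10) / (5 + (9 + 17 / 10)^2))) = -4170201 / 75400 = -55.31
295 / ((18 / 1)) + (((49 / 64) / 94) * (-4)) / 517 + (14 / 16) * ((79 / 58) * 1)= 3567906577 / 202945248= 17.58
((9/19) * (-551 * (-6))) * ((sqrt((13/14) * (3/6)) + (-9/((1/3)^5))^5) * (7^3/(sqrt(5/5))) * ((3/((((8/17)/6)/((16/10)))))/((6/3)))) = -4111698142922135206640598/5 + 5870151 * sqrt(91)/5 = -822339628584427030128585.30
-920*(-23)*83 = 1756280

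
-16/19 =-0.84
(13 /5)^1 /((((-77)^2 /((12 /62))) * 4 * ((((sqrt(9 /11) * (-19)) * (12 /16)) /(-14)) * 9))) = 52 * sqrt(11) /67349205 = 0.00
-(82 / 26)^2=-1681 / 169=-9.95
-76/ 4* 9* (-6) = 1026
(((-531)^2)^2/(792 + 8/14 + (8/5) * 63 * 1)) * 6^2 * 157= 3931771683041055/7817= 502977060642.33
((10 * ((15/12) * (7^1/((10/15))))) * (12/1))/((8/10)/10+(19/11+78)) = 433125/21947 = 19.74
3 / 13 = 0.23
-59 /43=-1.37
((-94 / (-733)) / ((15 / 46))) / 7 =0.06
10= 10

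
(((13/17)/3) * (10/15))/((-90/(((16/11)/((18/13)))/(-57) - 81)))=5943431/38852055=0.15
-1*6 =-6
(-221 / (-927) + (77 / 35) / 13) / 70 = 12281 / 2108925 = 0.01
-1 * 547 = -547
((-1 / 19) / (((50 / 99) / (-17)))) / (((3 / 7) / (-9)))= -35343 / 950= -37.20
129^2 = 16641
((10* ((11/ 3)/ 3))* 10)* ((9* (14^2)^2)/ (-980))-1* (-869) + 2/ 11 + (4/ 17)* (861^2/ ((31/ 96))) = 2886411911/ 5797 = 497914.77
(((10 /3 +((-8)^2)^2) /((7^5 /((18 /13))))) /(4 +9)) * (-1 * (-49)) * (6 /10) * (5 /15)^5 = 1892 /601965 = 0.00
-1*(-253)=253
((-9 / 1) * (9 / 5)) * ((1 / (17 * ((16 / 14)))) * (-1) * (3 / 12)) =567 / 2720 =0.21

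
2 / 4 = 1 / 2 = 0.50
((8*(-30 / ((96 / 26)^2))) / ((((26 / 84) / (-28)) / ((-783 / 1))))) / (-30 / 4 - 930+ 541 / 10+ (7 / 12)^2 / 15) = 76953240 / 54517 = 1411.55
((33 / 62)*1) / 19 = 33 / 1178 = 0.03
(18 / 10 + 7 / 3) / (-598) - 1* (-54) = 242159 / 4485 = 53.99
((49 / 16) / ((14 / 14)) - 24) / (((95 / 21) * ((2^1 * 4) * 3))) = -469 / 2432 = -0.19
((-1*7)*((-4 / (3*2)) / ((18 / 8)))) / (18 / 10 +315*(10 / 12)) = 560 / 71361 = 0.01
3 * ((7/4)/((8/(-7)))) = -147/32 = -4.59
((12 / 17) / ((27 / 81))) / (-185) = -36 / 3145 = -0.01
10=10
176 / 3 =58.67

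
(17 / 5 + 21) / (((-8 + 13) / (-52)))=-6344 / 25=-253.76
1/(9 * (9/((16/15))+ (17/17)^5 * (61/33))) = 176/16293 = 0.01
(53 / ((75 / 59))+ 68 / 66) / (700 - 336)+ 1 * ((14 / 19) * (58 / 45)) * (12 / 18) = 38539717 / 51351300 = 0.75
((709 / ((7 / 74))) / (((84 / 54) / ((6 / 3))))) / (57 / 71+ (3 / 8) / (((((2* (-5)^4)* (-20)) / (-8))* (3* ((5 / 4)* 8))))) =12003.44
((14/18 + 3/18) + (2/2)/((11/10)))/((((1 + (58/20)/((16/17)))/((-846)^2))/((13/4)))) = 7588180080/7183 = 1056408.20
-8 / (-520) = 1 / 65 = 0.02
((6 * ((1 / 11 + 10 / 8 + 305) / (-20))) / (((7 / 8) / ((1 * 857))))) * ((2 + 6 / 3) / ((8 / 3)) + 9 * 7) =-4470431661 / 770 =-5805755.40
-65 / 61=-1.07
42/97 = 0.43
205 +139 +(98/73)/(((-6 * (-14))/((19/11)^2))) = 18233839/52998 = 344.05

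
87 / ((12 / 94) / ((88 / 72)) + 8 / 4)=44979 / 1088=41.34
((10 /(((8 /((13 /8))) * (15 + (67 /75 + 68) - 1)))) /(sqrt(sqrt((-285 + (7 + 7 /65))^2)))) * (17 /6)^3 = 7983625 * sqrt(14495) /28748203776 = 0.03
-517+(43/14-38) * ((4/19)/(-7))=-480349/931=-515.95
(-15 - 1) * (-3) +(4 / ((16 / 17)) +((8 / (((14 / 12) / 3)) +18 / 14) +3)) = 2159 / 28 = 77.11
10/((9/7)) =70/9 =7.78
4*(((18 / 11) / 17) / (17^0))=72 / 187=0.39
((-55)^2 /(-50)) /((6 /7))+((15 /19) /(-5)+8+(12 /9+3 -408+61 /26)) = -458493 /988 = -464.06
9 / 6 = 3 / 2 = 1.50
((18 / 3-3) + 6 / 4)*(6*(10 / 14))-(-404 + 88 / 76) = 56143 / 133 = 422.13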